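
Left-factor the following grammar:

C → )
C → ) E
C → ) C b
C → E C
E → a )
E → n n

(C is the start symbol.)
Left-factoring transforms A → αβ₁ | αβ₂ into A → αA' and A' → β₁ | β₂
(α is the longest common prefix among the alternatives). Repeat until
no nonterminal has two alternatives with a common prefix.

Round 1: C has alternatives sharing prefix ')'. Introduce C': C → ) C'
  Add: C' → ε
  Add: C' → E
  Add: C' → C b

No remaining common prefixes — done.

Resulting grammar:
C → ) C'
C' → ε
C' → E
C' → C b
C → E C
E → a )
E → n n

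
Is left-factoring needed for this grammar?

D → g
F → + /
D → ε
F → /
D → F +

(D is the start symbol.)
Left-factoring is needed when two productions for the same non-terminal
share a common prefix on the right-hand side.

Productions for D:
  D → g
  D → ε
  D → F +
Productions for F:
  F → + /
  F → /

No common prefixes found.

Answer: No, left-factoring is not needed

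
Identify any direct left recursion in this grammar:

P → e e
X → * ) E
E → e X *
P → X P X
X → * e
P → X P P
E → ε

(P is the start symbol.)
No direct left recursion

Direct left recursion occurs when N → N α for some non-terminal N (the right-hand side begins with the left-hand side itself).

P → e e: starts with e
X → * ) E: starts with '*'
E → e X *: starts with e
P → X P X: starts with X
X → * e: starts with '*'
P → X P P: starts with X
E → ε: starts with ε

No direct left recursion found.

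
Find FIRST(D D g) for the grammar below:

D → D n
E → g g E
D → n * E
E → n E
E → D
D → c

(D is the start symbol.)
{ 'c', 'n' }

FIRST sets of the non-terminals involved (from the grammar, by fixed-point iteration):
  FIRST(D) = { 'c', 'n' }

To compute FIRST(D D g), process the symbols left to right:
Symbol D is a non-terminal. Add FIRST(D) \ {ε} = { 'c', 'n' }
D is not nullable (ε ∉ FIRST(D)), so stop here.
FIRST(D D g) = { 'c', 'n' }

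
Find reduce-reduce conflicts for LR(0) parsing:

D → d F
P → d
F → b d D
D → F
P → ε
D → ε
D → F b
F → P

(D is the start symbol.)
A reduce-reduce conflict occurs when an LR(0) state has two complete items [A → α .] and [B → β .] — both call for a reduction, and with no lookahead the parser cannot choose between them.

Augment with D' → D and build the canonical LR(0) collection (I0 = CLOSURE({[D' → . D]}), then GOTO on every symbol after a dot until no new states appear). It has 11 states:
  I0: { [D → . F b], [D → . F], [D → . d F], [D → .], [D' → . D], [F → . P], [F → . b d D], [P → . d], [P → .] }  — shift, 2 reduces
  I1: { [D' → D .] }  — accept
  I2: { [D → F . b], [D → F .] }  — shift, reduce
  I3: { [F → P .] }  — reduce
  I4: { [F → b . d D] }  — shift
  I5: { [D → d . F], [F → . P], [F → . b d D], [P → . d], [P → .], [P → d .] }  — shift, 2 reduces
  I6: { [D → d F .] }  — reduce
  I7: { [P → d .] }  — reduce
  I8: { [D → . F b], [D → . F], [D → . d F], [D → .], [F → . P], [F → . b d D], [F → b d . D], [P → . d], [P → .] }  — shift, 2 reduces
  I9: { [F → b d D .] }  — reduce
  I10: { [D → F b .] }  — reduce

I0 contains complete items [D → .], [P → .] — reduce-reduce conflict.
I5 contains complete items [P → .], [P → d .] — reduce-reduce conflict.
I8 contains complete items [D → .], [P → .] — reduce-reduce conflict.

Answer: Yes — I0: [D → .] vs [P → .]; I5: [P → .] vs [P → d .]; I8: [D → .] vs [P → .]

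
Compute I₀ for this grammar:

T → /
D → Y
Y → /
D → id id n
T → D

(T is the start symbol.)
{ [D → . Y], [D → . id id n], [T → . /], [T → . D], [T' → . T], [Y → . /] }

First, augment the grammar with T' → T
I₀ = CLOSURE({ [T' → . T] }):
  [T' → . T] has the dot before T: add [T → . /], [T → . D]
  [T → . D] has the dot before D: add [D → . Y], [D → . id id n]
  [D → . Y] has the dot before Y: add [Y → . /]
No further items can be added.

I₀ = { [D → . Y], [D → . id id n], [T → . /], [T → . D], [T' → . T], [Y → . /] }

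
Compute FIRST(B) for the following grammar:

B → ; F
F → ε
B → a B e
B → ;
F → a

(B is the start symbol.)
To compute FIRST(B), examine every production with B on the left-hand side, reading each right-hand side left to right until a non-nullable symbol is reached.

From B → ; F:
  - ';' is a terminal: add ';' and stop
From B → a B e:
  - a is a terminal: add 'a' and stop
From B → ;:
  - ';' is a terminal: add ';' and stop

Collecting: FIRST(B) = { ';', 'a' }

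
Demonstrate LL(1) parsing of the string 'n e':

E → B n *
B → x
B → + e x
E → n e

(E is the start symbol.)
LL(1) parsing maintains a stack (initially the start symbol over $) and the input. At each step: if the stack top is a terminal, match it against the current input token; if it is a non-terminal N, replace it with the RHS of M[N, lookahead] (the unique production whose predict set contains the lookahead).

Stack is shown with the top on the left.

Stack  Input  Action
--------------------
E $    n e $  output E → n e
n e $  n e $  match 'n'
e $    e $    match 'e'
$      $      accept

The string is accepted.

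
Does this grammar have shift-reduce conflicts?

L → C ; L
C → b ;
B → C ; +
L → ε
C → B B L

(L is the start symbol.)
Yes — I0: [L → .] vs [C → . b ;]; I6: [L → .] vs [B → C ; . +]; I9: [L → .] vs [C → . b ;]

A shift-reduce conflict occurs when an LR(0) state has both:
  - a complete (reduce) item [A → α .] (dot at the end), and
  - a shift item [B → β . c γ] (dot before a terminal).

Augment with L' → L and build the canonical LR(0) collection (I0 = CLOSURE({[L' → . L]}), then GOTO on every symbol after a dot until no new states appear). It has 13 states:
  I0: { [B → . C ; +], [C → . B B L], [C → . b ;], [L → . C ; L], [L → .], [L' → . L] }  — shift, reduce
  I1: { [B → . C ; +], [C → . B B L], [C → . b ;], [C → B . B L] }  — shift
  I2: { [B → C . ; +], [L → C . ; L] }  — shift
  I3: { [L' → L .] }  — accept
  I4: { [C → b . ;] }  — shift
  I5: { [C → b ; .] }  — reduce
  I6: { [B → . C ; +], [B → C ; . +], [C → . B B L], [C → . b ;], [L → . C ; L], [L → .], [L → C ; . L] }  — shift, reduce
  I7: { [B → C ; + .] }  — reduce
  I8: { [L → C ; L .] }  — reduce
  I9: { [B → . C ; +], [C → . B B L], [C → . b ;], [C → B . B L], [C → B B . L], [L → . C ; L], [L → .] }  — shift, reduce
  I10: { [B → C . ; +] }  — shift
  I11: { [B → C ; . +] }  — shift
  I12: { [C → B B L .] }  — reduce

I0 contains reduce item [L → .] and shift item [C → . b ;] — shift-reduce conflict.
I6 contains reduce item [L → .] and shift items [B → C ; . +], [C → . b ;] — shift-reduce conflict.
I9 contains reduce item [L → .] and shift item [C → . b ;] — shift-reduce conflict.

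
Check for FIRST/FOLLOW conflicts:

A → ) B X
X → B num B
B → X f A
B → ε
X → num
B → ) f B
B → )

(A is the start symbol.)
A FIRST/FOLLOW conflict occurs when a non-terminal N has a nullable alternative N → β (β ⇒* ε) and another alternative N → α with FIRST(α) ∩ FOLLOW(N) ≠ ∅: on such a lookahead the parser cannot decide between expanding α and letting N vanish via β.

Nullable non-terminals: B.
FIRST sets used below: FIRST(X) = { ')', 'num' }

B: nullable alternative(s) B → ε; FOLLOW(B) = { $, ')', 'f', 'num' }
  B → X f A: FIRST \ {ε} = { ')', 'num' } — overlaps FOLLOW(B) on { ')', 'num' }: CONFLICT
  B → ε: FIRST \ {ε} = { } — this is the only nullable alternative, skip
  B → ) f B: FIRST \ {ε} = { ')' } — overlaps FOLLOW(B) on { ')' }: CONFLICT
  B → ): FIRST \ {ε} = { ')' } — overlaps FOLLOW(B) on { ')' }: CONFLICT

A, X have no nullable alternative, so no FIRST/FOLLOW check is needed there.

So the grammar has 3 FIRST/FOLLOW conflicts (marked CONFLICT above).

Answer: Yes. B → X f A with FOLLOW(B) on { ')', 'num' }; B → ')' f B with FOLLOW(B) on { ')' }; B → ')' with FOLLOW(B) on { ')' }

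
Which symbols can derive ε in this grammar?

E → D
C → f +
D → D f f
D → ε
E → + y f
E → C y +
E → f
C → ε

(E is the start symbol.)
A non-terminal is nullable if it can derive ε (the empty string): either it has an ε-production, or it has a production whose right-hand side consists entirely of nullable non-terminals.

ε-productions: D → ε, C → ε
So D, C are immediately nullable.
E → D: every symbol on the right is nullable, so E is nullable too.
Every non-terminal is now nullable.
Nullable = { 'C', 'D', 'E' }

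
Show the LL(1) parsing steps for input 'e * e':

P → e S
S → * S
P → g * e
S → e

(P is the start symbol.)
Stack is shown with the top on the left.

Stack  Input    Action
----------------------
P $    e * e $  output P → e S
e S $  e * e $  match 'e'
S $    * e $    output S → * S
* S $  * e $    match '*'
S $    e $      output S → e
e $    e $      match 'e'
$      $        accept

The string is accepted.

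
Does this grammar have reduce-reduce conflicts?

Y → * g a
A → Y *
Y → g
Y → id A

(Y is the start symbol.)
A reduce-reduce conflict occurs when an LR(0) state has two complete items [A → α .] and [B → β .] — both call for a reduction, and with no lookahead the parser cannot choose between them.

Augment with Y' → Y and build the canonical LR(0) collection (I0 = CLOSURE({[Y' → . Y]}), then GOTO on every symbol after a dot until no new states appear). It has 10 states:
  I0: { [Y → . * g a], [Y → . g], [Y → . id A], [Y' → . Y] }  — shift
  I1: { [Y → * . g a] }  — shift
  I2: { [Y' → Y .] }  — accept
  I3: { [Y → g .] }  — reduce
  I4: { [A → . Y *], [Y → . * g a], [Y → . g], [Y → . id A], [Y → id . A] }  — shift
  I5: { [Y → id A .] }  — reduce
  I6: { [A → Y . *] }  — shift
  I7: { [A → Y * .] }  — reduce
  I8: { [Y → * g . a] }  — shift
  I9: { [Y → * g a .] }  — reduce

No state contains more than one complete item.

Answer: No reduce-reduce conflicts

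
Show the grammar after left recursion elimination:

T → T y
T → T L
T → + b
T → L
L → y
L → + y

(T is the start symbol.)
T is directly left-recursive. The standard transformation for
  A → A α₁ | ... | A α_m | β₁ | ... | β_n
is
  A  → β₁ A' | ... | β_n A'
  A' → α₁ A' | ... | α_m A' | ε

T → + b becomes T → + b T'
T → L becomes T → L T'
T → T y becomes T' → y T'
T → T L becomes T' → L T'
Add T' → ε

Productions for other non-terminals are unchanged:
  L → y
  L → + y

Resulting grammar:
T → + b T'
T → L T'
T' → y T'
T' → L T'
T' → ε
L → y
L → + y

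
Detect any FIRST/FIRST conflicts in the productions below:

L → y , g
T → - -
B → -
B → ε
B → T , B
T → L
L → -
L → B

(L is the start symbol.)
FIRST sets of the non-terminals at (or reachable through a nullable prefix from) the front of some alternative:
  FIRST(B) = { ',', '-', 'y', ε }
  FIRST(L) = { ',', '-', 'y', ε }
  FIRST(T) = { ',', '-', 'y', ε }

Productions for L:
  L → y , g: FIRST = { 'y' }
  L → -: FIRST = { '-' }
  L → B: FIRST = { ',', '-', 'y', ε }
Productions for T:
  T → - -: FIRST = { '-' }
  T → L: FIRST = { ',', '-', 'y', ε }
Productions for B:
  B → -: FIRST = { '-' }
  B → ε: FIRST = { ε }
  B → T , B: FIRST = { ',', '-', 'y' }

Conflict for L: L → y , g and L → B
  Overlap: { 'y' }
Conflict for L: L → - and L → B
  Overlap: { '-' }
Conflict for T: T → - - and T → L
  Overlap: { '-' }
Conflict for B: B → - and B → T , B
  Overlap: { '-' }

Answer: Yes. L → y ',' g / L → B on { 'y' }; L → '-' / L → B on { '-' }; T → '-' '-' / T → L on { '-' }; B → '-' / B → T ',' B on { '-' }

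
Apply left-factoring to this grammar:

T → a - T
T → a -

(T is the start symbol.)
T → a - T'
T' → T
T' → ε

Left-factoring transforms A → αβ₁ | αβ₂ into A → αA' and A' → β₁ | β₂
(α is the longest common prefix among the alternatives). Repeat until
no nonterminal has two alternatives with a common prefix.

Round 1: T has alternatives sharing prefix 'a -'. Introduce T': T → a - T'
  Add: T' → T
  Add: T' → ε

No remaining common prefixes — done.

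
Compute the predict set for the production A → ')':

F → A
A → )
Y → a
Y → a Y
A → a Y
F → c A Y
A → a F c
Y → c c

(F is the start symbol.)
PREDICT(A → ')') = (FIRST(RHS) \ {ε}) ∪ (FOLLOW(A) if ε ∈ FIRST(RHS), i.e. RHS ⇒* ε)
FIRST(')') = { ')' }
ε ∉ FIRST(')'), so FOLLOW(A) is not added.
PREDICT(A → ')') = { ')' }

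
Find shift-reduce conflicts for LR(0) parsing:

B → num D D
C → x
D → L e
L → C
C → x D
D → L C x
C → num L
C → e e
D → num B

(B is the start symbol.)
Yes — I8: [C → x .] vs [C → . e e]; I13: [C → num L .] vs [C → . e e]; I15: [D → L e .] vs [C → e . e]

Augment with B' → B and build the canonical LR(0) collection (I0 = CLOSURE({[B' → . B]}), then GOTO on every symbol after a dot until no new states appear). It has 20 states:
  I0: { [B → . num D D], [B' → . B] }  — shift
  I1: { [B' → B .] }  — accept
  I2: { [B → num . D D], [C → . e e], [C → . num L], [C → . x D], [C → . x], [D → . L C x], [D → . L e], [D → . num B], [L → . C] }  — shift
  I3: { [L → C .] }  — reduce
  I4: { [B → num D . D], [C → . e e], [C → . num L], [C → . x D], [C → . x], [D → . L C x], [D → . L e], [D → . num B], [L → . C] }  — shift
  I5: { [C → . e e], [C → . num L], [C → . x D], [C → . x], [D → L . C x], [D → L . e] }  — shift
  I6: { [C → e . e] }  — shift
  I7: { [B → . num D D], [C → . e e], [C → . num L], [C → . x D], [C → . x], [C → num . L], [D → num . B], [L → . C] }  — shift
  I8: { [C → . e e], [C → . num L], [C → . x D], [C → . x], [C → x . D], [C → x .], [D → . L C x], [D → . L e], [D → . num B], [L → . C] }  — shift, reduce
  I9: { [C → x D .] }  — reduce
  I10: { [D → num B .] }  — reduce
  I11: { [C → num L .] }  — reduce
  I12: { [B → num . D D], [C → . e e], [C → . num L], [C → . x D], [C → . x], [C → num . L], [D → . L C x], [D → . L e], [D → . num B], [L → . C] }  — shift
  I13: { [C → . e e], [C → . num L], [C → . x D], [C → . x], [C → num L .], [D → L . C x], [D → L . e] }  — shift, reduce
  I14: { [D → L C . x] }  — shift
  I15: { [C → e . e], [D → L e .] }  — shift, reduce
  I16: { [C → . e e], [C → . num L], [C → . x D], [C → . x], [C → num . L], [L → . C] }  — shift
  I17: { [C → e e .] }  — reduce
  I18: { [D → L C x .] }  — reduce
  I19: { [B → num D D .] }  — reduce

I8 contains reduce item [C → x .] and shift items [C → . e e], [C → . num L], [C → . x], [C → . x D], [D → . num B] — shift-reduce conflict.
I13 contains reduce item [C → num L .] and shift items [C → . e e], [C → . num L], [C → . x], [C → . x D], [D → L . e] — shift-reduce conflict.
I15 contains reduce item [D → L e .] and shift item [C → e . e] — shift-reduce conflict.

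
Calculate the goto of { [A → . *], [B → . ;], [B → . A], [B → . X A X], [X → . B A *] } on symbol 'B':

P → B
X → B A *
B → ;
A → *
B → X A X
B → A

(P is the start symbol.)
{ [A → . *], [X → B . A *] }

GOTO(I, 'B') = CLOSURE({ [A → αX.β] : [A → α.Xβ] ∈ I, X = 'B' })

Items with dot before 'B', with the dot advanced:
  [X → . B A *] → [X → B . A *]
Closure of the advanced items:
  [X → B . A *] has the dot before A: add [A → . *]

GOTO = { [A → . *], [X → B . A *] }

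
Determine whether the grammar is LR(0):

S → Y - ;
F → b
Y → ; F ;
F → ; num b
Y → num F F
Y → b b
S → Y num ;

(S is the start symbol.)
Yes, the grammar is LR(0)

A grammar is LR(0) if no state in the canonical LR(0) collection has:
  - both a shift item (dot before a terminal) and a complete item (shift-reduce conflict), or
  - two or more complete items (reduce-reduce conflict; the accept item [S' → S .] counts as a complete item here).

Augment with S' → S and build the canonical LR(0) collection (I0 = CLOSURE({[S' → . S]}), then GOTO on every symbol after a dot until no new states appear). It has 19 states:
  I0: { [S → . Y - ;], [S → . Y num ;], [S' → . S], [Y → . ; F ;], [Y → . b b], [Y → . num F F] }  — shift
  I1: { [F → . ; num b], [F → . b], [Y → ; . F ;] }  — shift
  I2: { [S' → S .] }  — accept
  I3: { [S → Y . - ;], [S → Y . num ;] }  — shift
  I4: { [Y → b . b] }  — shift
  I5: { [F → . ; num b], [F → . b], [Y → num . F F] }  — shift
  I6: { [F → ; . num b] }  — shift
  I7: { [F → . ; num b], [F → . b], [Y → num F . F] }  — shift
  I8: { [F → b .] }  — reduce
  I9: { [Y → num F F .] }  — reduce
  I10: { [F → ; num . b] }  — shift
  I11: { [F → ; num b .] }  — reduce
  I12: { [Y → b b .] }  — reduce
  I13: { [S → Y - . ;] }  — shift
  I14: { [S → Y num . ;] }  — shift
  I15: { [S → Y num ; .] }  — reduce
  I16: { [S → Y - ; .] }  — reduce
  I17: { [Y → ; F . ;] }  — shift
  I18: { [Y → ; F ; .] }  — reduce

Every state is either a pure shift/goto state or contains exactly one complete item and nothing to shift — no conflicts. The grammar is LR(0).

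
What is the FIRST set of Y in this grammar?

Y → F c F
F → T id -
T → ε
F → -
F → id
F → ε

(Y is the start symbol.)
To compute FIRST(Y), examine every production with Y on the left-hand side, reading each right-hand side left to right until a non-nullable symbol is reached.

FIRST sets of the other non-terminals involved (by the same procedure, iterated to a fixed point):
  FIRST(F) = { '-', 'id', ε }

From Y → F c F:
  - F is a non-terminal: add FIRST(F) \ {ε} = { '-', 'id' }
    F is nullable, so continue to the next symbol
  - c is a terminal: add 'c' and stop

Collecting: FIRST(Y) = { '-', 'c', 'id' }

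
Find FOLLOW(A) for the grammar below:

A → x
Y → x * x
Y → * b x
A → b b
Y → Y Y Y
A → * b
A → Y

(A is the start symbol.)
{ $ }

To compute FOLLOW(A), find every occurrence of A on a right-hand side N → α A β: add FIRST(β) \ {ε}, and if β is empty or nullable also add FOLLOW(N). Iterate to a fixed point.

A is the start symbol, so $ ∈ FOLLOW(A).
A does not occur on any right-hand side.

Taking the union: FOLLOW(A) = { $ }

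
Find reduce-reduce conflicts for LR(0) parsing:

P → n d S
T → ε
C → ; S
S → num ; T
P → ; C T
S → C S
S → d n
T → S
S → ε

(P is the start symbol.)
A reduce-reduce conflict occurs when an LR(0) state has two complete items [A → α .] and [B → β .] — both call for a reduction, and with no lookahead the parser cannot choose between them.

Augment with P' → P and build the canonical LR(0) collection (I0 = CLOSURE({[P' → . P]}), then GOTO on every symbol after a dot until no new states appear). It has 18 states:
  I0: { [P → . ; C T], [P → . n d S], [P' → . P] }  — shift
  I1: { [C → . ; S], [P → ; . C T] }  — shift
  I2: { [P' → P .] }  — accept
  I3: { [P → n . d S] }  — shift
  I4: { [C → . ; S], [P → n d . S], [S → . C S], [S → . d n], [S → . num ; T], [S → .] }  — shift, reduce
  I5: { [C → . ; S], [C → ; . S], [S → . C S], [S → . d n], [S → . num ; T], [S → .] }  — shift, reduce
  I6: { [C → . ; S], [S → . C S], [S → . d n], [S → . num ; T], [S → .], [S → C . S] }  — shift, reduce
  I7: { [P → n d S .] }  — reduce
  I8: { [S → d . n] }  — shift
  I9: { [S → num . ; T] }  — shift
  I10: { [C → . ; S], [S → . C S], [S → . d n], [S → . num ; T], [S → .], [S → num ; . T], [T → . S], [T → .] }  — shift, 2 reduces
  I11: { [T → S .] }  — reduce
  I12: { [S → num ; T .] }  — reduce
  I13: { [S → d n .] }  — reduce
  I14: { [S → C S .] }  — reduce
  I15: { [C → ; S .] }  — reduce
  I16: { [C → . ; S], [P → ; C . T], [S → . C S], [S → . d n], [S → . num ; T], [S → .], [T → . S], [T → .] }  — shift, 2 reduces
  I17: { [P → ; C T .] }  — reduce

I10 contains complete items [S → .], [T → .] — reduce-reduce conflict.
I16 contains complete items [S → .], [T → .] — reduce-reduce conflict.

Answer: Yes — I10: [S → .] vs [T → .]; I16: [S → .] vs [T → .]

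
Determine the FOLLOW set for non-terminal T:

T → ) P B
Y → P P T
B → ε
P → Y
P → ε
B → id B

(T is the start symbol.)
T is the start symbol, so $ ∈ FOLLOW(T).
In Y → P P T: T is at the end, add FOLLOW(Y)

The FOLLOW sets referred to above (computed the same way, to a fixed point):
  FOLLOW(Y) = { $, ')', 'id' }

Taking the union: FOLLOW(T) = { $, ')', 'id' }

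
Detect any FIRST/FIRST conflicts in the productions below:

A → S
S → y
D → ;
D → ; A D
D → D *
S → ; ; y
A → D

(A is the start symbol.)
Yes. A → S / A → D on { ';' }; D → ';' / D → ';' A D on { ';' }; D → ';' / D → D '*' on { ';' }; D → ';' A D / D → D '*' on { ';' }

A FIRST/FIRST conflict occurs when two productions N → α and N → β for the same non-terminal have FIRST(α) ∩ FIRST(β) ≠ ∅ (with ε ∈ FIRST of a nullable right-hand side, so two nullable alternatives also conflict).

FIRST sets of the non-terminals at (or reachable through a nullable prefix from) the front of some alternative:
  FIRST(S) = { ';', 'y' }
  FIRST(D) = { ';' }

Productions for A:
  A → S: FIRST = { ';', 'y' }
  A → D: FIRST = { ';' }
Productions for S:
  S → y: FIRST = { 'y' }
  S → ; ; y: FIRST = { ';' }
Productions for D:
  D → ;: FIRST = { ';' }
  D → ; A D: FIRST = { ';' }
  D → D *: FIRST = { ';' }

Conflict for A: A → S and A → D
  Overlap: { ';' }
Conflict for D: D → ; and D → ; A D
  Overlap: { ';' }
Conflict for D: D → ; and D → D *
  Overlap: { ';' }
Conflict for D: D → ; A D and D → D *
  Overlap: { ';' }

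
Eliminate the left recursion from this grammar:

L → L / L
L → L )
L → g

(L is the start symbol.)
L is directly left-recursive. The standard transformation for
  A → A α₁ | ... | A α_m | β₁ | ... | β_n
is
  A  → β₁ A' | ... | β_n A'
  A' → α₁ A' | ... | α_m A' | ε

L → g becomes L → g L'
L → L / L becomes L' → / L L'
L → L ) becomes L' → ) L'
Add L' → ε

Resulting grammar:
L → g L'
L' → / L L'
L' → ) L'
L' → ε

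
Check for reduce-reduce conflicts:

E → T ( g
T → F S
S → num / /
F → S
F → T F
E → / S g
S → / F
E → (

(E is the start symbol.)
A reduce-reduce conflict occurs when an LR(0) state has two complete items [A → α .] and [B → β .] — both call for a reduction, and with no lookahead the parser cannot choose between them.

Augment with E' → E and build the canonical LR(0) collection (I0 = CLOSURE({[E' → . E]}), then GOTO on every symbol after a dot until no new states appear). It has 19 states:
  I0: { [E → . (], [E → . / S g], [E → . T ( g], [E' → . E], [F → . S], [F → . T F], [S → . / F], [S → . num / /], [T → . F S] }  — shift
  I1: { [E → ( .] }  — reduce
  I2: { [E → / . S g], [F → . S], [F → . T F], [S → . / F], [S → . num / /], [S → / . F], [T → . F S] }  — shift
  I3: { [E' → E .] }  — accept
  I4: { [S → . / F], [S → . num / /], [T → F . S] }  — shift
  I5: { [F → S .] }  — reduce
  I6: { [E → T . ( g], [F → . S], [F → . T F], [F → T . F], [S → . / F], [S → . num / /], [T → . F S] }  — shift
  I7: { [S → num . / /] }  — shift
  I8: { [S → num / . /] }  — shift
  I9: { [S → num / / .] }  — reduce
  I10: { [E → T ( . g] }  — shift
  I11: { [F → . S], [F → . T F], [S → . / F], [S → . num / /], [S → / . F], [T → . F S] }  — shift
  I12: { [F → T F .], [S → . / F], [S → . num / /], [T → F . S] }  — shift, reduce
  I13: { [F → . S], [F → . T F], [F → T . F], [S → . / F], [S → . num / /], [T → . F S] }  — shift
  I14: { [T → F S .] }  — reduce
  I15: { [S → . / F], [S → . num / /], [S → / F .], [T → F . S] }  — shift, reduce
  I16: { [E → T ( g .] }  — reduce
  I17: { [E → / S . g], [F → S .] }  — shift, reduce
  I18: { [E → / S g .] }  — reduce

No state contains more than one complete item.

Answer: No reduce-reduce conflicts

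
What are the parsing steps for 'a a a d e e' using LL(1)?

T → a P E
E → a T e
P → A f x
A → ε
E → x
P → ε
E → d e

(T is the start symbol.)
Stack is shown with the top on the left.

Stack      Input          Action
--------------------------------
T $        a a a d e e $  output T → a P E
a P E $    a a a d e e $  match 'a'
P E $      a a d e e $    output P → ε
E $        a a d e e $    output E → a T e
a T e $    a a d e e $    match 'a'
T e $      a d e e $      output T → a P E
a P E e $  a d e e $      match 'a'
P E e $    d e e $        output P → ε
E e $      d e e $        output E → d e
d e e $    d e e $        match 'd'
e e $      e e $          match 'e'
e $        e $            match 'e'
$          $              accept

The string is accepted.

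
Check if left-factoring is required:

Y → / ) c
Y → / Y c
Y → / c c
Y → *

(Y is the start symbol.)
Yes, Y has productions with common prefix '/'

Left-factoring is needed when two productions for the same non-terminal
share a common prefix on the right-hand side.

Productions for Y:
  Y → / ) c
  Y → / Y c
  Y → / c c
  Y → *

Found common prefix '/' in productions for Y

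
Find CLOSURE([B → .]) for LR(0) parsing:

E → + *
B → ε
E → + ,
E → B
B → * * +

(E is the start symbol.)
{ [B → .] }

Start with: [B → .]
The dot is at the end, so nothing is added.

CLOSURE = { [B → .] }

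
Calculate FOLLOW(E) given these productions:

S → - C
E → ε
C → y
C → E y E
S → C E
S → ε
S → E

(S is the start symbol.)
{ $, 'y' }

To compute FOLLOW(E), find every occurrence of E on a right-hand side N → α E β: add FIRST(β) \ {ε}, and if β is empty or nullable also add FOLLOW(N). Iterate to a fixed point.

In C → E y E: E is followed by y E, add FIRST(y E) \ {ε} = { 'y' }
In C → E y E: E is at the end, add FOLLOW(C)
In S → C E: E is at the end, add FOLLOW(S)
In S → E: E is at the end, add FOLLOW(S)

The FOLLOW sets referred to above (computed the same way, to a fixed point):
  FOLLOW(C) = { $ }
  FOLLOW(S) = { $ }

Taking the union: FOLLOW(E) = { $, 'y' }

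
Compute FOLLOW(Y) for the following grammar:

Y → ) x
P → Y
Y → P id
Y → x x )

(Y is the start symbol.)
Y is the start symbol, so $ ∈ FOLLOW(Y).
In P → Y: Y is at the end, add FOLLOW(P)

The FOLLOW sets referred to above (computed the same way, to a fixed point):
  FOLLOW(P) = { 'id' }

Taking the union: FOLLOW(Y) = { $, 'id' }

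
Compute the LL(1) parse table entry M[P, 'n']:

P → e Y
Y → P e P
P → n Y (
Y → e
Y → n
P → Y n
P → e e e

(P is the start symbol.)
P → n Y (, P → Y n

To find M[P, 'n'], we find productions for P where 'n' is in the predict set (PREDICT(N → α) = (FIRST(α) \ {ε}) ∪ (FOLLOW(N) if α ⇒* ε)).

Relevant sets:
  FIRST(Y) = { 'e', 'n' }

P → e Y: PREDICT = { 'e' }
P → n Y (: PREDICT = { 'n' }
  'n' is in predict set, so this production goes in M[P, 'n']
P → Y n: PREDICT = { 'e', 'n' }
  'n' is in predict set, so this production goes in M[P, 'n']
P → e e e: PREDICT = { 'e' }

M[P, 'n'] = P → n Y (, P → Y n  (a multiply-defined cell — the grammar is not LL(1))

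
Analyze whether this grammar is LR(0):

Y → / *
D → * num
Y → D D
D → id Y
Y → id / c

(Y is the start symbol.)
A grammar is LR(0) if no state in the canonical LR(0) collection has:
  - both a shift item (dot before a terminal) and a complete item (shift-reduce conflict), or
  - two or more complete items (reduce-reduce conflict; the accept item [Y' → Y .] counts as a complete item here).

Augment with Y' → Y and build the canonical LR(0) collection (I0 = CLOSURE({[Y' → . Y]}), then GOTO on every symbol after a dot until no new states appear). It has 13 states:
  I0: { [D → . * num], [D → . id Y], [Y → . / *], [Y → . D D], [Y → . id / c], [Y' → . Y] }  — shift
  I1: { [D → * . num] }  — shift
  I2: { [Y → / . *] }  — shift
  I3: { [D → . * num], [D → . id Y], [Y → D . D] }  — shift
  I4: { [Y' → Y .] }  — accept
  I5: { [D → . * num], [D → . id Y], [D → id . Y], [Y → . / *], [Y → . D D], [Y → . id / c], [Y → id . / c] }  — shift
  I6: { [Y → / . *], [Y → id / . c] }  — shift
  I7: { [D → id Y .] }  — reduce
  I8: { [Y → / * .] }  — reduce
  I9: { [Y → id / c .] }  — reduce
  I10: { [Y → D D .] }  — reduce
  I11: { [D → . * num], [D → . id Y], [D → id . Y], [Y → . / *], [Y → . D D], [Y → . id / c] }  — shift
  I12: { [D → * num .] }  — reduce

Every state is either a pure shift/goto state or contains exactly one complete item and nothing to shift — no conflicts. The grammar is LR(0).

Answer: Yes, the grammar is LR(0)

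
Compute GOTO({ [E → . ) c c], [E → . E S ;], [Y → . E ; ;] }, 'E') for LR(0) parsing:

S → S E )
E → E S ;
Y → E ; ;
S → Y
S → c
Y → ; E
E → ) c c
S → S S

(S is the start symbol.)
{ [E → . ) c c], [E → . E S ;], [E → E . S ;], [S → . S E )], [S → . S S], [S → . Y], [S → . c], [Y → . ; E], [Y → . E ; ;], [Y → E . ; ;] }

GOTO(I, 'E') = CLOSURE({ [A → αX.β] : [A → α.Xβ] ∈ I, X = 'E' })

Items with dot before 'E', with the dot advanced:
  [E → . E S ;] → [E → E . S ;]
  [Y → . E ; ;] → [Y → E . ; ;]
Closure of the advanced items:
  [E → E . S ;] has the dot before S: add [S → . S E )], [S → . Y], [S → . c], [S → . S S]
  [S → . Y] has the dot before Y: add [Y → . E ; ;], [Y → . ; E]
  [Y → . E ; ;] has the dot before E: add [E → . E S ;], [E → . ) c c]

GOTO = { [E → . ) c c], [E → . E S ;], [E → E . S ;], [S → . S E )], [S → . S S], [S → . Y], [S → . c], [Y → . ; E], [Y → . E ; ;], [Y → E . ; ;] }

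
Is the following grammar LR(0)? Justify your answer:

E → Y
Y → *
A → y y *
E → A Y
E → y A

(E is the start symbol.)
A grammar is LR(0) if no state in the canonical LR(0) collection has:
  - both a shift item (dot before a terminal) and a complete item (shift-reduce conflict), or
  - two or more complete items (reduce-reduce conflict; the accept item [E' → E .] counts as a complete item here).

Augment with E' → E and build the canonical LR(0) collection (I0 = CLOSURE({[E' → . E]}), then GOTO on every symbol after a dot until no new states appear). It has 11 states:
  I0: { [A → . y y *], [E → . A Y], [E → . Y], [E → . y A], [E' → . E], [Y → . *] }  — shift
  I1: { [Y → * .] }  — reduce
  I2: { [E → A . Y], [Y → . *] }  — shift
  I3: { [E' → E .] }  — accept
  I4: { [E → Y .] }  — reduce
  I5: { [A → . y y *], [A → y . y *], [E → y . A] }  — shift
  I6: { [E → y A .] }  — reduce
  I7: { [A → y . y *], [A → y y . *] }  — shift
  I8: { [A → y y * .] }  — reduce
  I9: { [A → y y . *] }  — shift
  I10: { [E → A Y .] }  — reduce

Every state is either a pure shift/goto state or contains exactly one complete item and nothing to shift — no conflicts. The grammar is LR(0).

Answer: Yes, the grammar is LR(0)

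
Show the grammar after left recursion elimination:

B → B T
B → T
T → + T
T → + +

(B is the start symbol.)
B → T B'
B' → T B'
B' → ε
T → + T
T → + +

B is directly left-recursive. The standard transformation for
  A → A α₁ | ... | A α_m | β₁ | ... | β_n
is
  A  → β₁ A' | ... | β_n A'
  A' → α₁ A' | ... | α_m A' | ε

B → T becomes B → T B'
B → B T becomes B' → T B'
Add B' → ε

Productions for other non-terminals are unchanged:
  T → + T
  T → + +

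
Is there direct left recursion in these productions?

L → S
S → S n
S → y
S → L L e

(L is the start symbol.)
Yes, S is left-recursive

L → S: starts with S
S → S n: LEFT RECURSIVE (starts with S)
S → y: starts with y
S → L L e: starts with L

The grammar has direct left recursion on: S.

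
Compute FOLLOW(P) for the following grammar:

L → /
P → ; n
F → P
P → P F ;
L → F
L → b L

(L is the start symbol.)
{ $, ';' }

To compute FOLLOW(P), find every occurrence of P on a right-hand side N → α P β: add FIRST(β) \ {ε}, and if β is empty or nullable also add FOLLOW(N). Iterate to a fixed point.

In F → P: P is at the end, add FOLLOW(F)
In P → P F ;: P is followed by F ';', add FIRST(F ';') \ {ε} = { ';' }

The FOLLOW sets referred to above (computed the same way, to a fixed point):
  FOLLOW(F) = { $, ';' }

Taking the union: FOLLOW(P) = { $, ';' }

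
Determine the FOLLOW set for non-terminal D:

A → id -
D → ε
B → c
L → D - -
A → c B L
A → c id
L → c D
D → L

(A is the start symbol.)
In L → D - -: D is followed by '-' '-', add FIRST('-' '-') \ {ε} = { '-' }
In L → c D: D is at the end, add FOLLOW(L)

The FOLLOW sets referred to above (computed the same way, to a fixed point):
  FOLLOW(L) = { $, '-' }

Taking the union: FOLLOW(D) = { $, '-' }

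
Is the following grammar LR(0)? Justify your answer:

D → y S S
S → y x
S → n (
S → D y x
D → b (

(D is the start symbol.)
Yes, the grammar is LR(0)

A grammar is LR(0) if no state in the canonical LR(0) collection has:
  - both a shift item (dot before a terminal) and a complete item (shift-reduce conflict), or
  - two or more complete items (reduce-reduce conflict; the accept item [D' → D .] counts as a complete item here).

Augment with D' → D and build the canonical LR(0) collection (I0 = CLOSURE({[D' → . D]}), then GOTO on every symbol after a dot until no new states appear). It has 14 states:
  I0: { [D → . b (], [D → . y S S], [D' → . D] }  — shift
  I1: { [D' → D .] }  — accept
  I2: { [D → b . (] }  — shift
  I3: { [D → . b (], [D → . y S S], [D → y . S S], [S → . D y x], [S → . n (], [S → . y x] }  — shift
  I4: { [S → D . y x] }  — shift
  I5: { [D → . b (], [D → . y S S], [D → y S . S], [S → . D y x], [S → . n (], [S → . y x] }  — shift
  I6: { [S → n . (] }  — shift
  I7: { [D → . b (], [D → . y S S], [D → y . S S], [S → . D y x], [S → . n (], [S → . y x], [S → y . x] }  — shift
  I8: { [S → y x .] }  — reduce
  I9: { [S → n ( .] }  — reduce
  I10: { [D → y S S .] }  — reduce
  I11: { [S → D y . x] }  — shift
  I12: { [S → D y x .] }  — reduce
  I13: { [D → b ( .] }  — reduce

Every state is either a pure shift/goto state or contains exactly one complete item and nothing to shift — no conflicts. The grammar is LR(0).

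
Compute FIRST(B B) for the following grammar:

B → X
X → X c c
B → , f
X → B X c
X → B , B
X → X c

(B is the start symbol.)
FIRST sets of the non-terminals involved (from the grammar, by fixed-point iteration):
  FIRST(B) = { ',' }

To compute FIRST(B B), process the symbols left to right:
Symbol B is a non-terminal. Add FIRST(B) \ {ε} = { ',' }
B is not nullable (ε ∉ FIRST(B)), so stop here.
FIRST(B B) = { ',' }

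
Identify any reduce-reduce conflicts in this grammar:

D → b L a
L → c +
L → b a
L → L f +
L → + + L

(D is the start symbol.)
Augment with D' → D and build the canonical LR(0) collection (I0 = CLOSURE({[D' → . D]}), then GOTO on every symbol after a dot until no new states appear). It has 14 states:
  I0: { [D → . b L a], [D' → . D] }  — shift
  I1: { [D' → D .] }  — accept
  I2: { [D → b . L a], [L → . + + L], [L → . L f +], [L → . b a], [L → . c +] }  — shift
  I3: { [L → + . + L] }  — shift
  I4: { [D → b L . a], [L → L . f +] }  — shift
  I5: { [L → b . a] }  — shift
  I6: { [L → c . +] }  — shift
  I7: { [L → c + .] }  — reduce
  I8: { [L → b a .] }  — reduce
  I9: { [D → b L a .] }  — reduce
  I10: { [L → L f . +] }  — shift
  I11: { [L → L f + .] }  — reduce
  I12: { [L → + + . L], [L → . + + L], [L → . L f +], [L → . b a], [L → . c +] }  — shift
  I13: { [L → + + L .], [L → L . f +] }  — shift, reduce

No state contains more than one complete item.

Answer: No reduce-reduce conflicts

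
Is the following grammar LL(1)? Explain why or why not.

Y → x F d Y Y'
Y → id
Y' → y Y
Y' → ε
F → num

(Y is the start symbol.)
A grammar is LL(1) if for each non-terminal N with multiple productions, the predict sets of those productions are pairwise disjoint, where PREDICT(N → α) = (FIRST(α) \ {ε}) ∪ (FOLLOW(N) if α ⇒* ε).

Relevant sets:
  FOLLOW(Y') = { $, 'y' }

For Y:
  PREDICT(Y → x F d Y Y') = { 'x' }
  PREDICT(Y → id) = { 'id' }
For Y':
  PREDICT(Y' → y Y) = { 'y' }
  PREDICT(Y' → ε) = { $, 'y' }
F has a single production, so nothing to check there.

Conflict found: Predict set conflict for Y': { 'y' }
The grammar is NOT LL(1).

Answer: No. Predict set conflict for Y': { 'y' }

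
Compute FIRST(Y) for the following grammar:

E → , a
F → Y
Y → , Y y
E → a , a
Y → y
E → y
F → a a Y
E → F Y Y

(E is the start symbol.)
To compute FIRST(Y), examine every production with Y on the left-hand side, reading each right-hand side left to right until a non-nullable symbol is reached.

From Y → , Y y:
  - ',' is a terminal: add ',' and stop
From Y → y:
  - y is a terminal: add 'y' and stop

Collecting: FIRST(Y) = { ',', 'y' }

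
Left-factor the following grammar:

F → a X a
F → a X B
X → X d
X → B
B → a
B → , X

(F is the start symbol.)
F → a X F'
F' → a
F' → B
X → X d
X → B
B → a
B → , X

Left-factoring transforms A → αβ₁ | αβ₂ into A → αA' and A' → β₁ | β₂
(α is the longest common prefix among the alternatives). Repeat until
no nonterminal has two alternatives with a common prefix.

Round 1: F has alternatives sharing prefix 'a X'. Introduce F': F → a X F'
  Add: F' → a
  Add: F' → B

No remaining common prefixes — done.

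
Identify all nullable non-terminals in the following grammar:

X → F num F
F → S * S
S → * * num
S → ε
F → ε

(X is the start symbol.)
ε-productions: S → ε, F → ε
So S, F are immediately nullable.
No further non-terminal can be added: every production for the remaining non-terminals contains a terminal or a non-nullable non-terminal.
Nullable = { 'F', 'S' }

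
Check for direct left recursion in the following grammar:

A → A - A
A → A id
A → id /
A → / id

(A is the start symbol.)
Direct left recursion occurs when N → N α for some non-terminal N (the right-hand side begins with the left-hand side itself).

A → A - A: LEFT RECURSIVE (starts with A)
A → A id: LEFT RECURSIVE (starts with A)
A → id /: starts with id
A → / id: starts with '/'

The grammar has direct left recursion on: A.

Answer: Yes, A is left-recursive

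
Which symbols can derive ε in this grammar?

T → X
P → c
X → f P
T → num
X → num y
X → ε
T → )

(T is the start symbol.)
ε-productions: X → ε
So X is immediately nullable.
T → X: every symbol on the right is nullable, so T is nullable too.
No further non-terminal can be added: every production for the remaining non-terminals contains a terminal or a non-nullable non-terminal.
Nullable = { 'T', 'X' }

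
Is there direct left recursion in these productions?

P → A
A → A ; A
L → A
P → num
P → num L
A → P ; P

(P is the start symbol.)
Yes, A is left-recursive

P → A: starts with A
A → A ; A: LEFT RECURSIVE (starts with A)
L → A: starts with A
P → num: starts with num
P → num L: starts with num
A → P ; P: starts with P

The grammar has direct left recursion on: A.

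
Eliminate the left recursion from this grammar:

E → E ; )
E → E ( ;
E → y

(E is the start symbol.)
E → y E'
E' → ; ) E'
E' → ( ; E'
E' → ε

E is directly left-recursive. The standard transformation for
  A → A α₁ | ... | A α_m | β₁ | ... | β_n
is
  A  → β₁ A' | ... | β_n A'
  A' → α₁ A' | ... | α_m A' | ε

E → y becomes E → y E'
E → E ; ) becomes E' → ; ) E'
E → E ( ; becomes E' → ( ; E'
Add E' → ε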